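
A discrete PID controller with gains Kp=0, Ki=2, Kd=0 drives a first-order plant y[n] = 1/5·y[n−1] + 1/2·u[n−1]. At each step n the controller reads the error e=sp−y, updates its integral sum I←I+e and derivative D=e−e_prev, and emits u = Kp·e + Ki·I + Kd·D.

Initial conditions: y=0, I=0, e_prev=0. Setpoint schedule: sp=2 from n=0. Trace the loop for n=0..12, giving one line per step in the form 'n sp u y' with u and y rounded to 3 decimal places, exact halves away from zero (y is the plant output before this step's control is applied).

0 2 4.000 0.000
1 2 4.000 2.000
2 2 3.200 2.400
3 2 3.040 2.080
4 2 3.168 1.936
5 2 3.226 1.971
6 2 3.212 2.007
7 2 3.197 2.007
8 2 3.197 2.000
9 2 3.200 1.999
10 2 3.201 2.000
11 2 3.200 2.000
12 2 3.200 2.000

(exact arithmetic carried between steps; '≈' marks a value shown rounded to 6 d.p. or computed from one; I and e_prev carry over from the previous line; the table rounds u and y to 3 d.p., halves away from zero)
n=0: y=0, sp=2, e=sp−y=2; I=2, D=e−e_prev=2; u=0·2+2·2+0·2=4; next y=1/5·0+1/2·4=2
n=1: y=2, sp=2, e=sp−y=0; I=2, D=e−e_prev=-2; u=0·0+2·2+0·(-2)=4; next y=1/5·2+1/2·4=2.4
n=2: y=2.4, sp=2, e=sp−y=-0.4; I=1.6, D=e−e_prev=-0.4; u=0·(-0.4)+2·1.6+0·(-0.4)=3.2; next y=1/5·2.4+1/2·3.2=2.08
n=3: y=2.08, sp=2, e=sp−y=-0.08; I=1.52, D=e−e_prev=0.32; u=0·(-0.08)+2·1.52+0·0.32=3.04; next y=1/5·2.08+1/2·3.04=1.936
n=4: y=1.936, sp=2, e=sp−y=0.064; I=1.584, D=e−e_prev=0.144; u=0·0.064+2·1.584+0·0.144=3.168; next y=1/5·1.936+1/2·3.168=1.9712
n=5: y=1.9712, sp=2, e=sp−y=0.0288; I=1.6128, D=e−e_prev=-0.0352; u=0·0.0288+2·1.6128+0·(-0.0352)=3.2256; next y=1/5·1.9712+1/2·3.2256=2.00704
n=6: y=2.00704, sp=2, e=sp−y=-0.00704; I=1.60576, D=e−e_prev=-0.03584; u=0·(-0.00704)+2·1.60576+0·(-0.03584)=3.21152; next y=1/5·2.00704+1/2·3.21152=2.007168
n=7: y=2.007168, sp=2, e=sp−y=-0.007168; I=1.598592, D=e−e_prev=-0.000128; u=0·(-0.007168)+2·1.598592+0·(-0.000128)=3.197184; next y=1/5·2.007168+1/2·3.197184≈2.000026
n=8: y≈2.000026, sp=2, e=sp−y≈-0.000026; I≈1.598566, D=e−e_prev≈0.007142; u=0·(-0.000026)+2·1.598566+0·0.007142≈3.197133; next y=1/5·2.000026+1/2·3.197133≈1.998572
n=9: y≈1.998572, sp=2, e=sp−y≈0.001428; I≈1.599995, D=e−e_prev≈0.001454; u=0·0.001428+2·1.599995+0·0.001454≈3.199990; next y=1/5·1.998572+1/2·3.199990≈1.999709
n=10: y≈1.999709, sp=2, e=sp−y≈0.000291; I≈1.600286, D=e−e_prev≈-0.001138; u=0·0.000291+2·1.600286+0·(-0.001138)≈3.200571; next y=1/5·1.999709+1/2·3.200571≈2.000228
n=11: y≈2.000228, sp=2, e=sp−y≈-0.000228; I≈1.600058, D=e−e_prev≈-0.000518; u=0·(-0.000228)+2·1.600058+0·(-0.000518)≈3.200116; next y=1/5·2.000228+1/2·3.200116≈2.000104
n=12: y≈2.000104, sp=2, e=sp−y≈-0.000104; I≈1.599954, D=e−e_prev≈0.000124; u=0·(-0.000104)+2·1.599954+0·0.000124≈3.199909; next y=1/5·2.000104+1/2·3.199909≈1.999975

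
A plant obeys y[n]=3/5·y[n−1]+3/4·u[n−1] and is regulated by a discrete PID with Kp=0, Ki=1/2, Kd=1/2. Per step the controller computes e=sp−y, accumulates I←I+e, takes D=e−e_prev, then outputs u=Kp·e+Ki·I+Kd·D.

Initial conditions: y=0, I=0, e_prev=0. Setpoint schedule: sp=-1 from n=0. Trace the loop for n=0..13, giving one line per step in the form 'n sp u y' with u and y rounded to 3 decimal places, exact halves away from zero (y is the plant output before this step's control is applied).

0 -1 -1.000 0.000
1 -1 -0.250 -0.750
2 -1 -0.863 -0.638
3 -1 -0.596 -1.029
4 -1 -0.742 -1.064
5 -1 -0.597 -1.195
6 -1 -0.595 -1.164
7 -1 -0.517 -1.145
8 -1 -0.505 -1.075
9 -1 -0.484 -1.024
10 -1 -0.493 -0.977
11 -1 -0.502 -0.956
12 -1 -0.519 -0.950
13 -1 -0.532 -0.960

(exact arithmetic carried between steps; '≈' marks a value shown rounded to 6 d.p. or computed from one; I and e_prev carry over from the previous line; the table rounds u and y to 3 d.p., halves away from zero)
n=0: y=0, sp=-1, e=sp−y=-1; I=-1, D=e−e_prev=-1; u=0·(-1)+1/2·(-1)+1/2·(-1)=-1; next y=3/5·0+3/4·(-1)=-0.75
n=1: y=-0.75, sp=-1, e=sp−y=-0.25; I=-1.25, D=e−e_prev=0.75; u=0·(-0.25)+1/2·(-1.25)+1/2·0.75=-0.25; next y=3/5·(-0.75)+3/4·(-0.25)=-0.6375
n=2: y=-0.6375, sp=-1, e=sp−y=-0.3625; I=-1.6125, D=e−e_prev=-0.1125; u=0·(-0.3625)+1/2·(-1.6125)+1/2·(-0.1125)=-0.8625; next y=3/5·(-0.6375)+3/4·(-0.8625)=-1.029375
n=3: y=-1.029375, sp=-1, e=sp−y=0.029375; I=-1.583125, D=e−e_prev=0.391875; u=0·0.029375+1/2·(-1.583125)+1/2·0.391875=-0.595625; next y=3/5·(-1.029375)+3/4·(-0.595625)≈-1.064344
n=4: y≈-1.064344, sp=-1, e=sp−y≈0.064344; I≈-1.518781, D=e−e_prev≈0.034969; u=0·0.064344+1/2·(-1.518781)+1/2·0.034969≈-0.741906; next y=3/5·(-1.064344)+3/4·(-0.741906)≈-1.195036
n=5: y≈-1.195036, sp=-1, e=sp−y≈0.195036; I≈-1.323745, D=e−e_prev≈0.130692; u=0·0.195036+1/2·(-1.323745)+1/2·0.130692≈-0.596527; next y=3/5·(-1.195036)+3/4·(-0.596527)≈-1.164416
n=6: y≈-1.164416, sp=-1, e=sp−y≈0.164416; I≈-1.159329, D=e−e_prev≈-0.030619; u=0·0.164416+1/2·(-1.159329)+1/2·(-0.030619)≈-0.594974; next y=3/5·(-1.164416)+3/4·(-0.594974)≈-1.144880
n=7: y≈-1.144880, sp=-1, e=sp−y≈0.144880; I≈-1.014448, D=e−e_prev≈-0.019536; u=0·0.144880+1/2·(-1.014448)+1/2·(-0.019536)≈-0.516992; next y=3/5·(-1.144880)+3/4·(-0.516992)≈-1.074672
n=8: y≈-1.074672, sp=-1, e=sp−y≈0.074672; I≈-0.939776, D=e−e_prev≈-0.070208; u=0·0.074672+1/2·(-0.939776)+1/2·(-0.070208)≈-0.504992; next y=3/5·(-1.074672)+3/4·(-0.504992)≈-1.023547
n=9: y≈-1.023547, sp=-1, e=sp−y≈0.023547; I≈-0.916228, D=e−e_prev≈-0.051125; u=0·0.023547+1/2·(-0.916228)+1/2·(-0.051125)≈-0.483677; next y=3/5·(-1.023547)+3/4·(-0.483677)≈-0.976886
n=10: y≈-0.976886, sp=-1, e=sp−y≈-0.023114; I≈-0.939342, D=e−e_prev≈-0.046661; u=0·(-0.023114)+1/2·(-0.939342)+1/2·(-0.046661)≈-0.493002; next y=3/5·(-0.976886)+3/4·(-0.493002)≈-0.955883
n=11: y≈-0.955883, sp=-1, e=sp−y≈-0.044117; I≈-0.983459, D=e−e_prev≈-0.021003; u=0·(-0.044117)+1/2·(-0.983459)+1/2·(-0.021003)≈-0.502231; next y=3/5·(-0.955883)+3/4·(-0.502231)≈-0.950203
n=12: y≈-0.950203, sp=-1, e=sp−y≈-0.049797; I≈-1.033256, D=e−e_prev≈-0.005680; u=0·(-0.049797)+1/2·(-1.033256)+1/2·(-0.005680)≈-0.519468; next y=3/5·(-0.950203)+3/4·(-0.519468)≈-0.959723
n=13: y≈-0.959723, sp=-1, e=sp−y≈-0.040277; I≈-1.073533, D=e−e_prev≈0.009520; u=0·(-0.040277)+1/2·(-1.073533)+1/2·0.009520≈-0.532007; next y=3/5·(-0.959723)+3/4·(-0.532007)≈-0.974839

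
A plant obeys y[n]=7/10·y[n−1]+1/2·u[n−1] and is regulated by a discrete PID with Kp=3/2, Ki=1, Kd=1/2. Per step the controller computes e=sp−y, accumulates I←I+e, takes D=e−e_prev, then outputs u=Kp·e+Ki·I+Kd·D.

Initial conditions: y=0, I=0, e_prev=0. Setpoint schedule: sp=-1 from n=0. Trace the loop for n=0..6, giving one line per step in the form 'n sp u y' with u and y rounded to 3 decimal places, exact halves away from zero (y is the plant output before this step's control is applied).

(exact arithmetic carried between steps; '≈' marks a value shown rounded to 6 d.p. or computed from one; I and e_prev carry over from the previous line; the table rounds u and y to 3 d.p., halves away from zero)
n=0: y=0, sp=-1, e=sp−y=-1; I=-1, D=e−e_prev=-1; u=3/2·(-1)+1·(-1)+1/2·(-1)=-3; next y=7/10·0+1/2·(-3)=-1.5
n=1: y=-1.5, sp=-1, e=sp−y=0.5; I=-0.5, D=e−e_prev=1.5; u=3/2·0.5+1·(-0.5)+1/2·1.5=1; next y=7/10·(-1.5)+1/2·1=-0.55
n=2: y=-0.55, sp=-1, e=sp−y=-0.45; I=-0.95, D=e−e_prev=-0.95; u=3/2·(-0.45)+1·(-0.95)+1/2·(-0.95)=-2.1; next y=7/10·(-0.55)+1/2·(-2.1)=-1.435
n=3: y=-1.435, sp=-1, e=sp−y=0.435; I=-0.515, D=e−e_prev=0.885; u=3/2·0.435+1·(-0.515)+1/2·0.885=0.58; next y=7/10·(-1.435)+1/2·0.58=-0.7145
n=4: y=-0.7145, sp=-1, e=sp−y=-0.2855; I=-0.8005, D=e−e_prev=-0.7205; u=3/2·(-0.2855)+1·(-0.8005)+1/2·(-0.7205)=-1.589; next y=7/10·(-0.7145)+1/2·(-1.589)=-1.29465
n=5: y=-1.29465, sp=-1, e=sp−y=0.29465; I=-0.50585, D=e−e_prev=0.58015; u=3/2·0.29465+1·(-0.50585)+1/2·0.58015=0.2262; next y=7/10·(-1.29465)+1/2·0.2262=-0.793155
n=6: y=-0.793155, sp=-1, e=sp−y=-0.206845; I=-0.712695, D=e−e_prev=-0.501495; u=3/2·(-0.206845)+1·(-0.712695)+1/2·(-0.501495)=-1.27371; next y=7/10·(-0.793155)+1/2·(-1.27371)≈-1.192064

0 -1 -3.000 0.000
1 -1 1.000 -1.500
2 -1 -2.100 -0.550
3 -1 0.580 -1.435
4 -1 -1.589 -0.715
5 -1 0.226 -1.295
6 -1 -1.274 -0.793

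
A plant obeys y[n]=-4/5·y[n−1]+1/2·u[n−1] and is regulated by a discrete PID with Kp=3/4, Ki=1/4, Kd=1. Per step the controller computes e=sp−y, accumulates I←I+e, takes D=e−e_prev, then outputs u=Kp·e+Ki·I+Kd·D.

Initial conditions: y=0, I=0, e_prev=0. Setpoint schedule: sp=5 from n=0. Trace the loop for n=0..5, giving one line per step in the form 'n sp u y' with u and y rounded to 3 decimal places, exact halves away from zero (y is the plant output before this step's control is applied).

0 5 10.000 0.000
1 5 -3.750 5.000
2 5 23.000 -5.875
3 5 -29.306 16.200
4 5 77.595 -27.613
5 5 -135.067 60.888

(exact arithmetic carried between steps; '≈' marks a value shown rounded to 6 d.p. or computed from one; I and e_prev carry over from the previous line; the table rounds u and y to 3 d.p., halves away from zero)
n=0: y=0, sp=5, e=sp−y=5; I=5, D=e−e_prev=5; u=3/4·5+1/4·5+1·5=10; next y=-4/5·0+1/2·10=5
n=1: y=5, sp=5, e=sp−y=0; I=5, D=e−e_prev=-5; u=3/4·0+1/4·5+1·(-5)=-3.75; next y=-4/5·5+1/2·(-3.75)=-5.875
n=2: y=-5.875, sp=5, e=sp−y=10.875; I=15.875, D=e−e_prev=10.875; u=3/4·10.875+1/4·15.875+1·10.875=23; next y=-4/5·(-5.875)+1/2·23=16.2
n=3: y=16.2, sp=5, e=sp−y=-11.2; I=4.675, D=e−e_prev=-22.075; u=3/4·(-11.2)+1/4·4.675+1·(-22.075)=-29.30625; next y=-4/5·16.2+1/2·(-29.30625)=-27.613125
n=4: y=-27.613125, sp=5, e=sp−y=32.613125; I=37.288125, D=e−e_prev=43.813125; u=3/4·32.613125+1/4·37.288125+1·43.813125=77.595; next y=-4/5·(-27.613125)+1/2·77.595=60.888
n=5: y=60.888, sp=5, e=sp−y=-55.888; I=-18.599875, D=e−e_prev=-88.501125; u=3/4·(-55.888)+1/4·(-18.599875)+1·(-88.501125)≈-135.067094; next y=-4/5·60.888+1/2·(-135.067094)≈-116.243947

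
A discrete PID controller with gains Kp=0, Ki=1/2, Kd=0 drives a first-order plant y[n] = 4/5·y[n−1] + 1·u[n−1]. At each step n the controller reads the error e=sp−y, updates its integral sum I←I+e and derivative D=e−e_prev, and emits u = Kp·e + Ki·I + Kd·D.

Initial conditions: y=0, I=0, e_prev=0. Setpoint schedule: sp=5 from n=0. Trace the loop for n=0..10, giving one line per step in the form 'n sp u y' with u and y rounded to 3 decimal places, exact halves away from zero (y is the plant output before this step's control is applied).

0 5 2.500 0.000
1 5 3.750 2.500
2 5 3.375 5.750
3 5 1.888 7.975
4 5 0.254 8.268
5 5 -0.680 6.868
6 5 -0.587 4.814
7 5 0.281 3.264
8 5 1.335 2.892
9 5 2.011 3.648
10 5 2.046 4.929

(exact arithmetic carried between steps; '≈' marks a value shown rounded to 6 d.p. or computed from one; I and e_prev carry over from the previous line; the table rounds u and y to 3 d.p., halves away from zero)
n=0: y=0, sp=5, e=sp−y=5; I=5, D=e−e_prev=5; u=0·5+1/2·5+0·5=2.5; next y=4/5·0+1·2.5=2.5
n=1: y=2.5, sp=5, e=sp−y=2.5; I=7.5, D=e−e_prev=-2.5; u=0·2.5+1/2·7.5+0·(-2.5)=3.75; next y=4/5·2.5+1·3.75=5.75
n=2: y=5.75, sp=5, e=sp−y=-0.75; I=6.75, D=e−e_prev=-3.25; u=0·(-0.75)+1/2·6.75+0·(-3.25)=3.375; next y=4/5·5.75+1·3.375=7.975
n=3: y=7.975, sp=5, e=sp−y=-2.975; I=3.775, D=e−e_prev=-2.225; u=0·(-2.975)+1/2·3.775+0·(-2.225)=1.8875; next y=4/5·7.975+1·1.8875=8.2675
n=4: y=8.2675, sp=5, e=sp−y=-3.2675; I=0.5075, D=e−e_prev=-0.2925; u=0·(-3.2675)+1/2·0.5075+0·(-0.2925)=0.25375; next y=4/5·8.2675+1·0.25375=6.86775
n=5: y=6.86775, sp=5, e=sp−y=-1.86775; I=-1.36025, D=e−e_prev=1.39975; u=0·(-1.86775)+1/2·(-1.36025)+0·1.39975=-0.680125; next y=4/5·6.86775+1·(-0.680125)=4.814075
n=6: y=4.814075, sp=5, e=sp−y=0.185925; I=-1.174325, D=e−e_prev=2.053675; u=0·0.185925+1/2·(-1.174325)+0·2.053675≈-0.587163; next y=4/5·4.814075+1·(-0.587163)≈3.264098
n=7: y≈3.264098, sp=5, e=sp−y≈1.735903; I≈0.561578, D=e−e_prev≈1.549978; u=0·1.735903+1/2·0.561578+0·1.549978≈0.280789; next y=4/5·3.264098+1·0.280789≈2.892067
n=8: y≈2.892067, sp=5, e=sp−y≈2.107933; I≈2.669511, D=e−e_prev≈0.372031; u=0·2.107933+1/2·2.669511+0·0.372031≈1.334755; next y=4/5·2.892067+1·1.334755≈3.648409
n=9: y≈3.648409, sp=5, e=sp−y≈1.351591; I≈4.021102, D=e−e_prev≈-0.756342; u=0·1.351591+1/2·4.021102+0·(-0.756342)≈2.010551; next y=4/5·3.648409+1·2.010551≈4.929278
n=10: y≈4.929278, sp=5, e=sp−y≈0.070722; I≈4.091824, D=e−e_prev≈-1.280869; u=0·0.070722+1/2·4.091824+0·(-1.280869)≈2.045912; next y=4/5·4.929278+1·2.045912≈5.989334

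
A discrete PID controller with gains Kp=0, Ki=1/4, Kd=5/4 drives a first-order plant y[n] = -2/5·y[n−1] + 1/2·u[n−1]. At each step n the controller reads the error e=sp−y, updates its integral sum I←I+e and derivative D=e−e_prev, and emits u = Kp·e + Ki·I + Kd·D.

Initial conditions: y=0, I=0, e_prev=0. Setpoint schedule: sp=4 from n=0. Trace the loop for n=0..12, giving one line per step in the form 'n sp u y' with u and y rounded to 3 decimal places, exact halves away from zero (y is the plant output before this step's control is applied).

0 4 6.000 0.000
1 4 -2.500 3.000
2 4 9.675 -2.450
3 4 -7.926 5.818
4 4 20.115 -6.290
5 4 -20.742 12.574
6 4 42.655 -15.401
7 4 -51.795 27.488
8 4 92.515 -36.893
9 4 -124.599 61.014
10 4 205.111 -86.705
11 4 -292.777 137.238
12 4 461.624 -201.284

(exact arithmetic carried between steps; '≈' marks a value shown rounded to 6 d.p. or computed from one; I and e_prev carry over from the previous line; the table rounds u and y to 3 d.p., halves away from zero)
n=0: y=0, sp=4, e=sp−y=4; I=4, D=e−e_prev=4; u=0·4+1/4·4+5/4·4=6; next y=-2/5·0+1/2·6=3
n=1: y=3, sp=4, e=sp−y=1; I=5, D=e−e_prev=-3; u=0·1+1/4·5+5/4·(-3)=-2.5; next y=-2/5·3+1/2·(-2.5)=-2.45
n=2: y=-2.45, sp=4, e=sp−y=6.45; I=11.45, D=e−e_prev=5.45; u=0·6.45+1/4·11.45+5/4·5.45=9.675; next y=-2/5·(-2.45)+1/2·9.675=5.8175
n=3: y=5.8175, sp=4, e=sp−y=-1.8175; I=9.6325, D=e−e_prev=-8.2675; u=0·(-1.8175)+1/4·9.6325+5/4·(-8.2675)=-7.92625; next y=-2/5·5.8175+1/2·(-7.92625)=-6.290125
n=4: y=-6.290125, sp=4, e=sp−y=10.290125; I=19.922625, D=e−e_prev=12.107625; u=0·10.290125+1/4·19.922625+5/4·12.107625≈20.115188; next y=-2/5·(-6.290125)+1/2·20.115188≈12.573644
n=5: y≈12.573644, sp=4, e=sp−y≈-8.573644; I≈11.348981, D=e−e_prev≈-18.863769; u=0·(-8.573644)+1/4·11.348981+5/4·(-18.863769)≈-20.742466; next y=-2/5·12.573644+1/2·(-20.742466)≈-15.400690
n=6: y≈-15.400690, sp=4, e=sp−y≈19.400690; I≈30.749672, D=e−e_prev≈27.974334; u=0·19.400690+1/4·30.749672+5/4·27.974334≈42.655335; next y=-2/5·(-15.400690)+1/2·42.655335≈27.487944
n=7: y≈27.487944, sp=4, e=sp−y≈-23.487944; I≈7.261728, D=e−e_prev≈-42.888634; u=0·(-23.487944)+1/4·7.261728+5/4·(-42.888634)≈-51.795361; next y=-2/5·27.487944+1/2·(-51.795361)≈-36.892858
n=8: y≈-36.892858, sp=4, e=sp−y≈40.892858; I≈48.154586, D=e−e_prev≈64.380802; u=0·40.892858+1/4·48.154586+5/4·64.380802≈92.514649; next y=-2/5·(-36.892858)+1/2·92.514649≈61.014468
n=9: y≈61.014468, sp=4, e=sp−y≈-57.014468; I≈-8.859882, D=e−e_prev≈-97.907325; u=0·(-57.014468)+1/4·(-8.859882)+5/4·(-97.907325)≈-124.599127; next y=-2/5·61.014468+1/2·(-124.599127)≈-86.705351
n=10: y≈-86.705351, sp=4, e=sp−y≈90.705351; I≈81.845469, D=e−e_prev≈147.719818; u=0·90.705351+1/4·81.845469+5/4·147.719818≈205.111140; next y=-2/5·(-86.705351)+1/2·205.111140≈137.237710
n=11: y≈137.237710, sp=4, e=sp−y≈-133.237710; I≈-51.392241, D=e−e_prev≈-223.943061; u=0·(-133.237710)+1/4·(-51.392241)+5/4·(-223.943061)≈-292.776886; next y=-2/5·137.237710+1/2·(-292.776886)≈-201.283527
n=12: y≈-201.283527, sp=4, e=sp−y≈205.283527; I≈153.891286, D=e−e_prev≈338.521237; u=0·205.283527+1/4·153.891286+5/4·338.521237≈461.624368; next y=-2/5·(-201.283527)+1/2·461.624368≈311.325595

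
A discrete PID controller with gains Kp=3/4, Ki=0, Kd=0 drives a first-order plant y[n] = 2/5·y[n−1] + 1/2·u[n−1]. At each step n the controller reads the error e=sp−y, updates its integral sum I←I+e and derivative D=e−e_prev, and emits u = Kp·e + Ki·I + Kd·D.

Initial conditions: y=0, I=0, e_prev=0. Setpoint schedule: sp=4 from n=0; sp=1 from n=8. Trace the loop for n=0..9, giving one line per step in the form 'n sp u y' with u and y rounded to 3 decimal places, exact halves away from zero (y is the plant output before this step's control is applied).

(exact arithmetic carried between steps; '≈' marks a value shown rounded to 6 d.p. or computed from one; I and e_prev carry over from the previous line; the table rounds u and y to 3 d.p., halves away from zero)
n=0: y=0, sp=4, e=sp−y=4; I=4, D=e−e_prev=4; u=3/4·4+0·4+0·4=3; next y=2/5·0+1/2·3=1.5
n=1: y=1.5, sp=4, e=sp−y=2.5; I=6.5, D=e−e_prev=-1.5; u=3/4·2.5+0·6.5+0·(-1.5)=1.875; next y=2/5·1.5+1/2·1.875=1.5375
n=2: y=1.5375, sp=4, e=sp−y=2.4625; I=8.9625, D=e−e_prev=-0.0375; u=3/4·2.4625+0·8.9625+0·(-0.0375)=1.846875; next y=2/5·1.5375+1/2·1.846875≈1.538438
n=3: y≈1.538438, sp=4, e=sp−y≈2.461563; I≈11.424063, D=e−e_prev≈-0.000938; u=3/4·2.461563+0·11.424063+0·(-0.000938)≈1.846172; next y=2/5·1.538438+1/2·1.846172≈1.538461
n=4: y≈1.538461, sp=4, e=sp−y≈2.461539; I≈13.885602, D=e−e_prev≈-0.000023; u=3/4·2.461539+0·13.885602+0·(-0.000023)≈1.846154; next y=2/5·1.538461+1/2·1.846154≈1.538462
n=5: y≈1.538462, sp=4, e=sp−y≈2.461538; I≈16.347140, D=e−e_prev≈-0.000001; u=3/4·2.461538+0·16.347140+0·(-0.000001)≈1.846154; next y=2/5·1.538462+1/2·1.846154≈1.538462
n=6: y≈1.538462, sp=4, e=sp−y≈2.461538; I≈18.808679, D=e−e_prev≈0.000000; u=3/4·2.461538+0·18.808679+0·0.000000≈1.846154; next y=2/5·1.538462+1/2·1.846154≈1.538462
n=7: y≈1.538462, sp=4, e=sp−y≈2.461538; I≈21.270217, D=e−e_prev≈0.000000; u=3/4·2.461538+0·21.270217+0·0.000000≈1.846154; next y=2/5·1.538462+1/2·1.846154≈1.538462
n=8: y≈1.538462, sp=1, e=sp−y≈-0.538462; I≈20.731755, D=e−e_prev≈-3.000000; u=3/4·(-0.538462)+0·20.731755+0·(-3.000000)≈-0.403846; next y=2/5·1.538462+1/2·(-0.403846)≈0.413462
n=9: y≈0.413462, sp=1, e=sp−y≈0.586538; I≈21.318294, D=e−e_prev≈1.125000; u=3/4·0.586538+0·21.318294+0·1.125000≈0.439904; next y=2/5·0.413462+1/2·0.439904≈0.385337

0 4 3.000 0.000
1 4 1.875 1.500
2 4 1.847 1.538
3 4 1.846 1.538
4 4 1.846 1.538
5 4 1.846 1.538
6 4 1.846 1.538
7 4 1.846 1.538
8 1 -0.404 1.538
9 1 0.440 0.413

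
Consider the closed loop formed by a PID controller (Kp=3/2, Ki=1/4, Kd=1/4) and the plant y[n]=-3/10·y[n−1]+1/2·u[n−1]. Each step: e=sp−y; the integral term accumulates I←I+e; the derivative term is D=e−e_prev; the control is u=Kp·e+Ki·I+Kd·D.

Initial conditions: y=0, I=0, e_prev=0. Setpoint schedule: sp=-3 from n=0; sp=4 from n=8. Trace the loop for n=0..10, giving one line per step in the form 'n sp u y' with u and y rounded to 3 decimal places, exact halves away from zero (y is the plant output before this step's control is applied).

0 -3 -6.000 0.000
1 -3 0.000 -3.000
2 -3 -8.550 0.900
3 -3 2.340 -4.545
4 -3 -12.792 2.534
5 -3 6.973 -7.156
6 -3 -19.989 5.633
7 -3 15.686 -11.685
8 4 -18.538 11.348
9 4 31.677 -12.674
10 4 -34.789 19.641

(exact arithmetic carried between steps; '≈' marks a value shown rounded to 6 d.p. or computed from one; I and e_prev carry over from the previous line; the table rounds u and y to 3 d.p., halves away from zero)
n=0: y=0, sp=-3, e=sp−y=-3; I=-3, D=e−e_prev=-3; u=3/2·(-3)+1/4·(-3)+1/4·(-3)=-6; next y=-3/10·0+1/2·(-6)=-3
n=1: y=-3, sp=-3, e=sp−y=0; I=-3, D=e−e_prev=3; u=3/2·0+1/4·(-3)+1/4·3=0; next y=-3/10·(-3)+1/2·0=0.9
n=2: y=0.9, sp=-3, e=sp−y=-3.9; I=-6.9, D=e−e_prev=-3.9; u=3/2·(-3.9)+1/4·(-6.9)+1/4·(-3.9)=-8.55; next y=-3/10·0.9+1/2·(-8.55)=-4.545
n=3: y=-4.545, sp=-3, e=sp−y=1.545; I=-5.355, D=e−e_prev=5.445; u=3/2·1.545+1/4·(-5.355)+1/4·5.445=2.34; next y=-3/10·(-4.545)+1/2·2.34=2.5335
n=4: y=2.5335, sp=-3, e=sp−y=-5.5335; I=-10.8885, D=e−e_prev=-7.0785; u=3/2·(-5.5335)+1/4·(-10.8885)+1/4·(-7.0785)=-12.792; next y=-3/10·2.5335+1/2·(-12.792)=-7.15605
n=5: y=-7.15605, sp=-3, e=sp−y=4.15605; I=-6.73245, D=e−e_prev=9.68955; u=3/2·4.15605+1/4·(-6.73245)+1/4·9.68955=6.97335; next y=-3/10·(-7.15605)+1/2·6.97335=5.63349
n=6: y=5.63349, sp=-3, e=sp−y=-8.63349; I=-15.36594, D=e−e_prev=-12.78954; u=3/2·(-8.63349)+1/4·(-15.36594)+1/4·(-12.78954)=-19.989105; next y=-3/10·5.63349+1/2·(-19.989105)≈-11.684600
n=7: y≈-11.684600, sp=-3, e=sp−y≈8.684600; I≈-6.681341, D=e−e_prev≈17.318090; u=3/2·8.684600+1/4·(-6.681341)+1/4·17.318090≈15.686087; next y=-3/10·(-11.684600)+1/2·15.686087≈11.348423
n=8: y≈11.348423, sp=4, e=sp−y≈-7.348423; I≈-14.029764, D=e−e_prev≈-16.033023; u=3/2·(-7.348423)+1/4·(-14.029764)+1/4·(-16.033023)≈-18.538331; next y=-3/10·11.348423+1/2·(-18.538331)≈-12.673693
n=9: y≈-12.673693, sp=4, e=sp−y≈16.673693; I≈2.643929, D=e−e_prev≈24.022116; u=3/2·16.673693+1/4·2.643929+1/4·24.022116≈31.677050; next y=-3/10·(-12.673693)+1/2·31.677050≈19.640633
n=10: y≈19.640633, sp=4, e=sp−y≈-15.640633; I≈-12.996704, D=e−e_prev≈-32.314325; u=3/2·(-15.640633)+1/4·(-12.996704)+1/4·(-32.314325)≈-34.788706; next y=-3/10·19.640633+1/2·(-34.788706)≈-23.286543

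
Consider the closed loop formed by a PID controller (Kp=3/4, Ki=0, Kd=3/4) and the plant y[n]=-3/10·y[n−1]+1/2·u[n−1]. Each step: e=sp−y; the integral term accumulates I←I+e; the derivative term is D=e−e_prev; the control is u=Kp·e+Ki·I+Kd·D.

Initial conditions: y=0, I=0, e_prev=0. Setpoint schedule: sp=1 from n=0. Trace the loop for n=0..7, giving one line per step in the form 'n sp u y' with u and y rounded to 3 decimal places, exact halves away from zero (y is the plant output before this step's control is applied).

(exact arithmetic carried between steps; '≈' marks a value shown rounded to 6 d.p. or computed from one; I and e_prev carry over from the previous line; the table rounds u and y to 3 d.p., halves away from zero)
n=0: y=0, sp=1, e=sp−y=1; I=1, D=e−e_prev=1; u=3/4·1+0·1+3/4·1=1.5; next y=-3/10·0+1/2·1.5=0.75
n=1: y=0.75, sp=1, e=sp−y=0.25; I=1.25, D=e−e_prev=-0.75; u=3/4·0.25+0·1.25+3/4·(-0.75)=-0.375; next y=-3/10·0.75+1/2·(-0.375)=-0.4125
n=2: y=-0.4125, sp=1, e=sp−y=1.4125; I=2.6625, D=e−e_prev=1.1625; u=3/4·1.4125+0·2.6625+3/4·1.1625=1.93125; next y=-3/10·(-0.4125)+1/2·1.93125=1.089375
n=3: y=1.089375, sp=1, e=sp−y=-0.089375; I=2.573125, D=e−e_prev=-1.501875; u=3/4·(-0.089375)+0·2.573125+3/4·(-1.501875)≈-1.193438; next y=-3/10·1.089375+1/2·(-1.193438)≈-0.923531
n=4: y≈-0.923531, sp=1, e=sp−y≈1.923531; I≈4.496656, D=e−e_prev≈2.012906; u=3/4·1.923531+0·4.496656+3/4·2.012906≈2.952328; next y=-3/10·(-0.923531)+1/2·2.952328≈1.753223
n=5: y≈1.753223, sp=1, e=sp−y≈-0.753223; I≈3.743433, D=e−e_prev≈-2.676755; u=3/4·(-0.753223)+0·3.743433+3/4·(-2.676755)≈-2.572484; next y=-3/10·1.753223+1/2·(-2.572484)≈-1.812209
n=6: y≈-1.812209, sp=1, e=sp−y≈2.812209; I≈6.555642, D=e−e_prev≈3.565432; u=3/4·2.812209+0·6.555642+3/4·3.565432≈4.783231; next y=-3/10·(-1.812209)+1/2·4.783231≈2.935278
n=7: y≈2.935278, sp=1, e=sp−y≈-1.935278; I≈4.620364, D=e−e_prev≈-4.747487; u=3/4·(-1.935278)+0·4.620364+3/4·(-4.747487)≈-5.012074; next y=-3/10·2.935278+1/2·(-5.012074)≈-3.386620

0 1 1.500 0.000
1 1 -0.375 0.750
2 1 1.931 -0.413
3 1 -1.193 1.089
4 1 2.952 -0.924
5 1 -2.572 1.753
6 1 4.783 -1.812
7 1 -5.012 2.935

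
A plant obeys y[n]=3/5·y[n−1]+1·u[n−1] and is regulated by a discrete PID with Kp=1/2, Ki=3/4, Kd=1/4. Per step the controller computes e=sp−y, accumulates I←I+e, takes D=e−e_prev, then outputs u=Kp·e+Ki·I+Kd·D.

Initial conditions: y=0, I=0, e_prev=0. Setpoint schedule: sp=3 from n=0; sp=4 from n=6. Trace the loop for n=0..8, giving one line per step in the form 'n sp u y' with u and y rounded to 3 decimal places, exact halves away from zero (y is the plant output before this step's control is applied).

0 3 4.500 0.000
1 3 -0.750 4.500
2 3 3.075 1.950
3 3 -0.218 4.245
4 3 2.296 2.330
5 3 0.274 3.693
6 4 3.400 2.490
7 4 0.376 4.894
8 4 2.679 3.312

(exact arithmetic carried between steps; '≈' marks a value shown rounded to 6 d.p. or computed from one; I and e_prev carry over from the previous line; the table rounds u and y to 3 d.p., halves away from zero)
n=0: y=0, sp=3, e=sp−y=3; I=3, D=e−e_prev=3; u=1/2·3+3/4·3+1/4·3=4.5; next y=3/5·0+1·4.5=4.5
n=1: y=4.5, sp=3, e=sp−y=-1.5; I=1.5, D=e−e_prev=-4.5; u=1/2·(-1.5)+3/4·1.5+1/4·(-4.5)=-0.75; next y=3/5·4.5+1·(-0.75)=1.95
n=2: y=1.95, sp=3, e=sp−y=1.05; I=2.55, D=e−e_prev=2.55; u=1/2·1.05+3/4·2.55+1/4·2.55=3.075; next y=3/5·1.95+1·3.075=4.245
n=3: y=4.245, sp=3, e=sp−y=-1.245; I=1.305, D=e−e_prev=-2.295; u=1/2·(-1.245)+3/4·1.305+1/4·(-2.295)=-0.2175; next y=3/5·4.245+1·(-0.2175)=2.3295
n=4: y=2.3295, sp=3, e=sp−y=0.6705; I=1.9755, D=e−e_prev=1.9155; u=1/2·0.6705+3/4·1.9755+1/4·1.9155=2.29575; next y=3/5·2.3295+1·2.29575=3.69345
n=5: y=3.69345, sp=3, e=sp−y=-0.69345; I=1.28205, D=e−e_prev=-1.36395; u=1/2·(-0.69345)+3/4·1.28205+1/4·(-1.36395)=0.273825; next y=3/5·3.69345+1·0.273825=2.489895
n=6: y=2.489895, sp=4, e=sp−y=1.510105; I=2.792155, D=e−e_prev=2.203555; u=1/2·1.510105+3/4·2.792155+1/4·2.203555≈3.400058; next y=3/5·2.489895+1·3.400058≈4.893995
n=7: y≈4.893995, sp=4, e=sp−y≈-0.893995; I≈1.898161, D=e−e_prev≈-2.404100; u=1/2·(-0.893995)+3/4·1.898161+1/4·(-2.404100)≈0.375598; next y=3/5·4.893995+1·0.375598≈3.311995
n=8: y≈3.311995, sp=4, e=sp−y≈0.688005; I≈2.586166, D=e−e_prev≈1.582000; u=1/2·0.688005+3/4·2.586166+1/4·1.582000≈2.679127; next y=3/5·3.311995+1·2.679127≈4.666324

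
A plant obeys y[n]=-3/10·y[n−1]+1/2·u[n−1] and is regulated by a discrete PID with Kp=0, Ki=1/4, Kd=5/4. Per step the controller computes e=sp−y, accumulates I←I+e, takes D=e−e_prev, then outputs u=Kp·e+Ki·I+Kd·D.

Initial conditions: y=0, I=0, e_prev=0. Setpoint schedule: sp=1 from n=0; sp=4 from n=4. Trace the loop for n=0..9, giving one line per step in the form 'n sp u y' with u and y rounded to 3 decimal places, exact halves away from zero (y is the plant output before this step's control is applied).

0 1 1.500 0.000
1 1 -0.625 0.750
2 1 2.306 -0.538
3 1 -1.697 1.314
4 4 8.875 -1.243
5 4 -5.840 4.810
6 4 15.284 -4.363
7 4 -14.063 8.951
8 4 29.343 -9.717
9 4 -31.517 17.586

(exact arithmetic carried between steps; '≈' marks a value shown rounded to 6 d.p. or computed from one; I and e_prev carry over from the previous line; the table rounds u and y to 3 d.p., halves away from zero)
n=0: y=0, sp=1, e=sp−y=1; I=1, D=e−e_prev=1; u=0·1+1/4·1+5/4·1=1.5; next y=-3/10·0+1/2·1.5=0.75
n=1: y=0.75, sp=1, e=sp−y=0.25; I=1.25, D=e−e_prev=-0.75; u=0·0.25+1/4·1.25+5/4·(-0.75)=-0.625; next y=-3/10·0.75+1/2·(-0.625)=-0.5375
n=2: y=-0.5375, sp=1, e=sp−y=1.5375; I=2.7875, D=e−e_prev=1.2875; u=0·1.5375+1/4·2.7875+5/4·1.2875=2.30625; next y=-3/10·(-0.5375)+1/2·2.30625=1.314375
n=3: y=1.314375, sp=1, e=sp−y=-0.314375; I=2.473125, D=e−e_prev=-1.851875; u=0·(-0.314375)+1/4·2.473125+5/4·(-1.851875)≈-1.696563; next y=-3/10·1.314375+1/2·(-1.696563)≈-1.242594
n=4: y≈-1.242594, sp=4, e=sp−y≈5.242594; I≈7.715719, D=e−e_prev≈5.556969; u=0·5.242594+1/4·7.715719+5/4·5.556969≈8.875141; next y=-3/10·(-1.242594)+1/2·8.875141≈4.810348
n=5: y≈4.810348, sp=4, e=sp−y≈-0.810348; I≈6.905370, D=e−e_prev≈-6.052942; u=0·(-0.810348)+1/4·6.905370+5/4·(-6.052942)≈-5.839835; next y=-3/10·4.810348+1/2·(-5.839835)≈-4.363022
n=6: y≈-4.363022, sp=4, e=sp−y≈8.363022; I≈15.268392, D=e−e_prev≈9.173371; u=0·8.363022+1/4·15.268392+5/4·9.173371≈15.283811; next y=-3/10·(-4.363022)+1/2·15.283811≈8.950812
n=7: y≈8.950812, sp=4, e=sp−y≈-4.950812; I≈10.317580, D=e−e_prev≈-13.313834; u=0·(-4.950812)+1/4·10.317580+5/4·(-13.313834)≈-14.062898; next y=-3/10·8.950812+1/2·(-14.062898)≈-9.716693
n=8: y≈-9.716693, sp=4, e=sp−y≈13.716693; I≈24.034273, D=e−e_prev≈18.667505; u=0·13.716693+1/4·24.034273+5/4·18.667505≈29.342949; next y=-3/10·(-9.716693)+1/2·29.342949≈17.586482
n=9: y≈17.586482, sp=4, e=sp−y≈-13.586482; I≈10.447790, D=e−e_prev≈-27.303175; u=0·(-13.586482)+1/4·10.447790+5/4·(-27.303175)≈-31.517021; next y=-3/10·17.586482+1/2·(-31.517021)≈-21.034455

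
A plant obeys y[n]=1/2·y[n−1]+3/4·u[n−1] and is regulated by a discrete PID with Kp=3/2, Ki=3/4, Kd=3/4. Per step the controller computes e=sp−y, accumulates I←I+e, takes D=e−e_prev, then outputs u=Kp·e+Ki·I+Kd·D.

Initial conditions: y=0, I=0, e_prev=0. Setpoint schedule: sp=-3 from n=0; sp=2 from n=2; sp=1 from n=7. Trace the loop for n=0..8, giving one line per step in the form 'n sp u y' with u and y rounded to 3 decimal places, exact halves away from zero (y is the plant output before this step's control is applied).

0 -3 -9.000 0.000
1 -3 11.250 -6.750
2 2 -11.438 5.063
3 2 24.703 -6.047
4 2 -42.246 15.504
5 2 82.099 -23.933
6 2 -148.650 49.608
7 1 276.674 -86.684
8 1 -511.573 164.163

(exact arithmetic carried between steps; '≈' marks a value shown rounded to 6 d.p. or computed from one; I and e_prev carry over from the previous line; the table rounds u and y to 3 d.p., halves away from zero)
n=0: y=0, sp=-3, e=sp−y=-3; I=-3, D=e−e_prev=-3; u=3/2·(-3)+3/4·(-3)+3/4·(-3)=-9; next y=1/2·0+3/4·(-9)=-6.75
n=1: y=-6.75, sp=-3, e=sp−y=3.75; I=0.75, D=e−e_prev=6.75; u=3/2·3.75+3/4·0.75+3/4·6.75=11.25; next y=1/2·(-6.75)+3/4·11.25=5.0625
n=2: y=5.0625, sp=2, e=sp−y=-3.0625; I=-2.3125, D=e−e_prev=-6.8125; u=3/2·(-3.0625)+3/4·(-2.3125)+3/4·(-6.8125)=-11.4375; next y=1/2·5.0625+3/4·(-11.4375)=-6.046875
n=3: y=-6.046875, sp=2, e=sp−y=8.046875; I=5.734375, D=e−e_prev=11.109375; u=3/2·8.046875+3/4·5.734375+3/4·11.109375=24.703125; next y=1/2·(-6.046875)+3/4·24.703125≈15.503906
n=4: y≈15.503906, sp=2, e=sp−y≈-13.503906; I≈-7.769531, D=e−e_prev≈-21.550781; u=3/2·(-13.503906)+3/4·(-7.769531)+3/4·(-21.550781)≈-42.246094; next y=1/2·15.503906+3/4·(-42.246094)≈-23.932617
n=5: y≈-23.932617, sp=2, e=sp−y≈25.932617; I≈18.163086, D=e−e_prev≈39.436523; u=3/2·25.932617+3/4·18.163086+3/4·39.436523≈82.098633; next y=1/2·(-23.932617)+3/4·82.098633≈49.607666
n=6: y≈49.607666, sp=2, e=sp−y≈-47.607666; I≈-29.444580, D=e−e_prev≈-73.540283; u=3/2·(-47.607666)+3/4·(-29.444580)+3/4·(-73.540283)≈-148.650146; next y=1/2·49.607666+3/4·(-148.650146)≈-86.683777
n=7: y≈-86.683777, sp=1, e=sp−y≈87.683777; I≈58.239197, D=e−e_prev≈135.291443; u=3/2·87.683777+3/4·58.239197+3/4·135.291443≈276.673645; next y=1/2·(-86.683777)+3/4·276.673645≈164.163345
n=8: y≈164.163345, sp=1, e=sp−y≈-163.163345; I≈-104.924149, D=e−e_prev≈-250.847122; u=3/2·(-163.163345)+3/4·(-104.924149)+3/4·(-250.847122)≈-511.573471; next y=1/2·164.163345+3/4·(-511.573471)≈-301.598431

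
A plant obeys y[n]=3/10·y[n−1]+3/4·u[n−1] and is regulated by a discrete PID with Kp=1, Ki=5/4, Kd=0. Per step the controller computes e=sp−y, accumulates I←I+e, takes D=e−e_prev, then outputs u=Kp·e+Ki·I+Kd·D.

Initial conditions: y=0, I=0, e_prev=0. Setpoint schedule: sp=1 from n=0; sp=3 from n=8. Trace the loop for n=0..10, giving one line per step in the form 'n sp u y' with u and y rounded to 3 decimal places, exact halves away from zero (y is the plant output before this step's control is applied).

(exact arithmetic carried between steps; '≈' marks a value shown rounded to 6 d.p. or computed from one; I and e_prev carry over from the previous line; the table rounds u and y to 3 d.p., halves away from zero)
n=0: y=0, sp=1, e=sp−y=1; I=1, D=e−e_prev=1; u=1·1+5/4·1+0·1=2.25; next y=3/10·0+3/4·2.25=1.6875
n=1: y=1.6875, sp=1, e=sp−y=-0.6875; I=0.3125, D=e−e_prev=-1.6875; u=1·(-0.6875)+5/4·0.3125+0·(-1.6875)=-0.296875; next y=3/10·1.6875+3/4·(-0.296875)≈0.283594
n=2: y≈0.283594, sp=1, e=sp−y≈0.716406; I≈1.028906, D=e−e_prev≈1.403906; u=1·0.716406+5/4·1.028906+0·1.403906≈2.002539; next y=3/10·0.283594+3/4·2.002539≈1.586982
n=3: y≈1.586982, sp=1, e=sp−y≈-0.586982; I≈0.441924, D=e−e_prev≈-1.303389; u=1·(-0.586982)+5/4·0.441924+0·(-1.303389)≈-0.034578; next y=3/10·1.586982+3/4·(-0.034578)≈0.450161
n=4: y≈0.450161, sp=1, e=sp−y≈0.549839; I≈0.991762, D=e−e_prev≈1.136821; u=1·0.549839+5/4·0.991762+0·1.136821≈1.789541; next y=3/10·0.450161+3/4·1.789541≈1.477205
n=5: y≈1.477205, sp=1, e=sp−y≈-0.477205; I≈0.514558, D=e−e_prev≈-1.027043; u=1·(-0.477205)+5/4·0.514558+0·(-1.027043)≈0.165993; next y=3/10·1.477205+3/4·0.165993≈0.567656
n=6: y≈0.567656, sp=1, e=sp−y≈0.432344; I≈0.946902, D=e−e_prev≈0.909549; u=1·0.432344+5/4·0.946902+0·0.909549≈1.615971; next y=3/10·0.567656+3/4·1.615971≈1.382275
n=7: y≈1.382275, sp=1, e=sp−y≈-0.382275; I≈0.564627, D=e−e_prev≈-0.814619; u=1·(-0.382275)+5/4·0.564627+0·(-0.814619)≈0.323508; next y=3/10·1.382275+3/4·0.323508≈0.657313
n=8: y≈0.657313, sp=3, e=sp−y≈2.342687; I≈2.907313, D=e−e_prev≈2.724962; u=1·2.342687+5/4·2.907313+0·2.724962≈5.976828; next y=3/10·0.657313+3/4·5.976828≈4.679815
n=9: y≈4.679815, sp=3, e=sp−y≈-1.679815; I≈1.227498, D=e−e_prev≈-4.022501; u=1·(-1.679815)+5/4·1.227498+0·(-4.022501)≈-0.145442; next y=3/10·4.679815+3/4·(-0.145442)≈1.294863
n=10: y≈1.294863, sp=3, e=sp−y≈1.705137; I≈2.932635, D=e−e_prev≈3.384952; u=1·1.705137+5/4·2.932635+0·3.384952≈5.370931; next y=3/10·1.294863+3/4·5.370931≈4.416657

0 1 2.250 0.000
1 1 -0.297 1.688
2 1 2.003 0.284
3 1 -0.035 1.587
4 1 1.790 0.450
5 1 0.166 1.477
6 1 1.616 0.568
7 1 0.324 1.382
8 3 5.977 0.657
9 3 -0.145 4.680
10 3 5.371 1.295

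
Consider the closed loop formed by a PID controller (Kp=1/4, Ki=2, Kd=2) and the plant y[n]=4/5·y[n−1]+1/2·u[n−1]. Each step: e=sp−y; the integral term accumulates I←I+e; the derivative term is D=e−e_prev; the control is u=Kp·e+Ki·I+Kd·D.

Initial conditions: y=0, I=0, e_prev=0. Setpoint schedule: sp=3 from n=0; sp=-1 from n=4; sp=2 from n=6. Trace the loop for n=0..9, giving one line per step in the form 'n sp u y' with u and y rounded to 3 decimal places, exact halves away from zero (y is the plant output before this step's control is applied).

(exact arithmetic carried between steps; '≈' marks a value shown rounded to 6 d.p. or computed from one; I and e_prev carry over from the previous line; the table rounds u and y to 3 d.p., halves away from zero)
n=0: y=0, sp=3, e=sp−y=3; I=3, D=e−e_prev=3; u=1/4·3+2·3+2·3=12.75; next y=4/5·0+1/2·12.75=6.375
n=1: y=6.375, sp=3, e=sp−y=-3.375; I=-0.375, D=e−e_prev=-6.375; u=1/4·(-3.375)+2·(-0.375)+2·(-6.375)=-14.34375; next y=4/5·6.375+1/2·(-14.34375)=-2.071875
n=2: y=-2.071875, sp=3, e=sp−y=5.071875; I=4.696875, D=e−e_prev=8.446875; u=1/4·5.071875+2·4.696875+2·8.446875≈27.555469; next y=4/5·(-2.071875)+1/2·27.555469≈12.120234
n=3: y≈12.120234, sp=3, e=sp−y≈-9.120234; I≈-4.423359, D=e−e_prev≈-14.192109; u=1/4·(-9.120234)+2·(-4.423359)+2·(-14.192109)≈-39.510996; next y=4/5·12.120234+1/2·(-39.510996)≈-10.059311
n=4: y≈-10.059311, sp=-1, e=sp−y≈9.059311; I≈4.635951, D=e−e_prev≈18.179545; u=1/4·9.059311+2·4.635951+2·18.179545≈47.895820; next y=4/5·(-10.059311)+1/2·47.895820≈15.900461
n=5: y≈15.900461, sp=-1, e=sp−y≈-16.900461; I≈-12.264510, D=e−e_prev≈-25.959772; u=1/4·(-16.900461)+2·(-12.264510)+2·(-25.959772)≈-80.673680; next y=4/5·15.900461+1/2·(-80.673680)≈-27.616471
n=6: y≈-27.616471, sp=2, e=sp−y≈29.616471; I≈17.351961, D=e−e_prev≈46.516932; u=1/4·29.616471+2·17.351961+2·46.516932≈135.141903; next y=4/5·(-27.616471)+1/2·135.141903≈45.477775
n=7: y≈45.477775, sp=2, e=sp−y≈-43.477775; I≈-26.125814, D=e−e_prev≈-73.094246; u=1/4·(-43.477775)+2·(-26.125814)+2·(-73.094246)≈-209.309564; next y=4/5·45.477775+1/2·(-209.309564)≈-68.272562
n=8: y≈-68.272562, sp=2, e=sp−y≈70.272562; I≈44.146748, D=e−e_prev≈113.750337; u=1/4·70.272562+2·44.146748+2·113.750337≈333.362310; next y=4/5·(-68.272562)+1/2·333.362310≈112.063105
n=9: y≈112.063105, sp=2, e=sp−y≈-110.063105; I≈-65.916358, D=e−e_prev≈-180.335668; u=1/4·(-110.063105)+2·(-65.916358)+2·(-180.335668)≈-520.019827; next y=4/5·112.063105+1/2·(-520.019827)≈-170.359429

0 3 12.750 0.000
1 3 -14.344 6.375
2 3 27.555 -2.072
3 3 -39.511 12.120
4 -1 47.896 -10.059
5 -1 -80.674 15.900
6 2 135.142 -27.616
7 2 -209.310 45.478
8 2 333.362 -68.273
9 2 -520.020 112.063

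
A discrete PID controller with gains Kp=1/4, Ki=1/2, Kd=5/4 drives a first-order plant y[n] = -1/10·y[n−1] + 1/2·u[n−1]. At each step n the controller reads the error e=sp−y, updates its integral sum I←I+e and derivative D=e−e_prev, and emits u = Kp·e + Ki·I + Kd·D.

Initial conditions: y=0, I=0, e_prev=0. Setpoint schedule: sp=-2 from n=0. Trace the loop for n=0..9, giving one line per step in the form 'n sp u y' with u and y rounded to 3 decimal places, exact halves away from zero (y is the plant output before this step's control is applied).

0 -2 -4.000 0.000
1 -2 1.500 -2.000
2 -2 -6.900 0.950
3 -2 4.303 -3.545
4 -2 -12.645 2.506
5 -2 10.823 -6.573
6 -2 -23.523 6.069
7 -2 25.120 -12.368
8 -2 -45.073 13.797
9 -2 55.161 -23.916

(exact arithmetic carried between steps; '≈' marks a value shown rounded to 6 d.p. or computed from one; I and e_prev carry over from the previous line; the table rounds u and y to 3 d.p., halves away from zero)
n=0: y=0, sp=-2, e=sp−y=-2; I=-2, D=e−e_prev=-2; u=1/4·(-2)+1/2·(-2)+5/4·(-2)=-4; next y=-1/10·0+1/2·(-4)=-2
n=1: y=-2, sp=-2, e=sp−y=0; I=-2, D=e−e_prev=2; u=1/4·0+1/2·(-2)+5/4·2=1.5; next y=-1/10·(-2)+1/2·1.5=0.95
n=2: y=0.95, sp=-2, e=sp−y=-2.95; I=-4.95, D=e−e_prev=-2.95; u=1/4·(-2.95)+1/2·(-4.95)+5/4·(-2.95)=-6.9; next y=-1/10·0.95+1/2·(-6.9)=-3.545
n=3: y=-3.545, sp=-2, e=sp−y=1.545; I=-3.405, D=e−e_prev=4.495; u=1/4·1.545+1/2·(-3.405)+5/4·4.495=4.3025; next y=-1/10·(-3.545)+1/2·4.3025=2.50575
n=4: y=2.50575, sp=-2, e=sp−y=-4.50575; I=-7.91075, D=e−e_prev=-6.05075; u=1/4·(-4.50575)+1/2·(-7.91075)+5/4·(-6.05075)=-12.64525; next y=-1/10·2.50575+1/2·(-12.64525)=-6.5732
n=5: y=-6.5732, sp=-2, e=sp−y=4.5732; I=-3.33755, D=e−e_prev=9.07895; u=1/4·4.5732+1/2·(-3.33755)+5/4·9.07895≈10.823213; next y=-1/10·(-6.5732)+1/2·10.823213≈6.068926
n=6: y≈6.068926, sp=-2, e=sp−y≈-8.068926; I≈-11.406476, D=e−e_prev≈-12.642126; u=1/4·(-8.068926)+1/2·(-11.406476)+5/4·(-12.642126)≈-23.523128; next y=-1/10·6.068926+1/2·(-23.523128)≈-12.368456
n=7: y≈-12.368456, sp=-2, e=sp−y≈10.368456; I≈-1.038020, D=e−e_prev≈18.437383; u=1/4·10.368456+1/2·(-1.038020)+5/4·18.437383≈25.119832; next y=-1/10·(-12.368456)+1/2·25.119832≈13.796762
n=8: y≈13.796762, sp=-2, e=sp−y≈-15.796762; I≈-16.834782, D=e−e_prev≈-26.165218; u=1/4·(-15.796762)+1/2·(-16.834782)+5/4·(-26.165218)≈-45.073104; next y=-1/10·13.796762+1/2·(-45.073104)≈-23.916228
n=9: y≈-23.916228, sp=-2, e=sp−y≈21.916228; I≈5.081447, D=e−e_prev≈37.712990; u=1/4·21.916228+1/2·5.081447+5/4·37.712990≈55.161018; next y=-1/10·(-23.916228)+1/2·55.161018≈29.972132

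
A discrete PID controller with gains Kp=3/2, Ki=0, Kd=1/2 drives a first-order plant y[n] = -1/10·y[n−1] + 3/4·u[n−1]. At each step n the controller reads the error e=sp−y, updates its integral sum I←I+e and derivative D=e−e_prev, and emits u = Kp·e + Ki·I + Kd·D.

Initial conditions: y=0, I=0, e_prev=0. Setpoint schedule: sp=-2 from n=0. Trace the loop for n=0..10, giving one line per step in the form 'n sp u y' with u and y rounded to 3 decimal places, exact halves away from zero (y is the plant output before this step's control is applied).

(exact arithmetic carried between steps; '≈' marks a value shown rounded to 6 d.p. or computed from one; I and e_prev carry over from the previous line; the table rounds u and y to 3 d.p., halves away from zero)
n=0: y=0, sp=-2, e=sp−y=-2; I=-2, D=e−e_prev=-2; u=3/2·(-2)+0·(-2)+1/2·(-2)=-4; next y=-1/10·0+3/4·(-4)=-3
n=1: y=-3, sp=-2, e=sp−y=1; I=-1, D=e−e_prev=3; u=3/2·1+0·(-1)+1/2·3=3; next y=-1/10·(-3)+3/4·3=2.55
n=2: y=2.55, sp=-2, e=sp−y=-4.55; I=-5.55, D=e−e_prev=-5.55; u=3/2·(-4.55)+0·(-5.55)+1/2·(-5.55)=-9.6; next y=-1/10·2.55+3/4·(-9.6)=-7.455
n=3: y=-7.455, sp=-2, e=sp−y=5.455; I=-0.095, D=e−e_prev=10.005; u=3/2·5.455+0·(-0.095)+1/2·10.005=13.185; next y=-1/10·(-7.455)+3/4·13.185=10.63425
n=4: y=10.63425, sp=-2, e=sp−y=-12.63425; I=-12.72925, D=e−e_prev=-18.08925; u=3/2·(-12.63425)+0·(-12.72925)+1/2·(-18.08925)=-27.996; next y=-1/10·10.63425+3/4·(-27.996)=-22.060425
n=5: y=-22.060425, sp=-2, e=sp−y=20.060425; I=7.331175, D=e−e_prev=32.694675; u=3/2·20.060425+0·7.331175+1/2·32.694675=46.437975; next y=-1/10·(-22.060425)+3/4·46.437975≈37.034524
n=6: y≈37.034524, sp=-2, e=sp−y≈-39.034524; I≈-31.703349, D=e−e_prev≈-59.094949; u=3/2·(-39.034524)+0·(-31.703349)+1/2·(-59.094949)≈-88.09926; next y=-1/10·37.034524+3/4·(-88.09926)≈-69.777897
n=7: y≈-69.777897, sp=-2, e=sp−y≈67.777897; I≈36.074549, D=e−e_prev≈106.812421; u=3/2·67.777897+0·36.074549+1/2·106.812421≈155.073057; next y=-1/10·(-69.777897)+3/4·155.073057≈123.282582
n=8: y≈123.282582, sp=-2, e=sp−y≈-125.282582; I≈-89.208034, D=e−e_prev≈-193.060480; u=3/2·(-125.282582)+0·(-89.208034)+1/2·(-193.060480)≈-284.454113; next y=-1/10·123.282582+3/4·(-284.454113)≈-225.668843
n=9: y≈-225.668843, sp=-2, e=sp−y≈223.668843; I≈134.460809, D=e−e_prev≈348.951425; u=3/2·223.668843+0·134.460809+1/2·348.951425≈509.978977; next y=-1/10·(-225.668843)+3/4·509.978977≈405.051117
n=10: y≈405.051117, sp=-2, e=sp−y≈-407.051117; I≈-272.590308, D=e−e_prev≈-630.719960; u=3/2·(-407.051117)+0·(-272.590308)+1/2·(-630.719960)≈-925.936656; next y=-1/10·405.051117+3/4·(-925.936656)≈-734.957604

0 -2 -4.000 0.000
1 -2 3.000 -3.000
2 -2 -9.600 2.550
3 -2 13.185 -7.455
4 -2 -27.996 10.634
5 -2 46.438 -22.060
6 -2 -88.099 37.035
7 -2 155.073 -69.778
8 -2 -284.454 123.283
9 -2 509.979 -225.669
10 -2 -925.937 405.051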